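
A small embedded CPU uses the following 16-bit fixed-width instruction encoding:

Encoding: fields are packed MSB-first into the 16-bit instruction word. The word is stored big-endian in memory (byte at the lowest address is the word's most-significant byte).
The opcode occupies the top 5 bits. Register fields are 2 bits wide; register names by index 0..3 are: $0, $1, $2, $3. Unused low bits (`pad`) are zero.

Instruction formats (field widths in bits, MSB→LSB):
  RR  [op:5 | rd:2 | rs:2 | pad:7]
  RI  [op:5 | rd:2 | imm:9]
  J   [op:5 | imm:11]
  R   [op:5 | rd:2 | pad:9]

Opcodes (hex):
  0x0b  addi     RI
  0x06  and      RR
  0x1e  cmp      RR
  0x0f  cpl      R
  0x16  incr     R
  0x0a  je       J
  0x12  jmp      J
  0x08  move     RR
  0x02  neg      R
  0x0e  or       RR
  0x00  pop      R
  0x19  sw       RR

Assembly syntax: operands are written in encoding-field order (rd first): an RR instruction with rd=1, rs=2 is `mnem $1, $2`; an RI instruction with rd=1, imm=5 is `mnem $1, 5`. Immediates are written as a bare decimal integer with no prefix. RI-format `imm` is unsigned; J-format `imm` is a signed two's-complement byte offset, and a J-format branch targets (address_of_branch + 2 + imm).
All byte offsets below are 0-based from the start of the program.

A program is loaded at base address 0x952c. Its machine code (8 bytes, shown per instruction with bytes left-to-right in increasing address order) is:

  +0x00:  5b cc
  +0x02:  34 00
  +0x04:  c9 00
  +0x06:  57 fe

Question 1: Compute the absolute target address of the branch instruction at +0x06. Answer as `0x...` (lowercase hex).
off 0x06: read 57 fe as big → 0x57fe
  op=0x57fe>>11=0xa ⇒ je (J)
  imm: (w>>0)&0x7ff=0x7fe (s11→-2) → -2
  target = base 0x952c + off 0x06 + 2 + imm -2 = 0x9532

0x9532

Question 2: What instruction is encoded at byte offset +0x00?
off 0x00: read 5b cc as big → 0x5bcc
  op=0x5bcc>>11=0xb ⇒ addi (RI)
  [10:9] rd=1 = $1
  [8:0] imm=460 = 460

addi $1, 460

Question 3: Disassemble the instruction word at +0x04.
off 0x04: read c9 00 as big → 0xc900
  top 5b → 0x19 → sw [RR]
  [10:9] rd=0 = $0
  [8:7] rs=2 = $2

sw $0, $2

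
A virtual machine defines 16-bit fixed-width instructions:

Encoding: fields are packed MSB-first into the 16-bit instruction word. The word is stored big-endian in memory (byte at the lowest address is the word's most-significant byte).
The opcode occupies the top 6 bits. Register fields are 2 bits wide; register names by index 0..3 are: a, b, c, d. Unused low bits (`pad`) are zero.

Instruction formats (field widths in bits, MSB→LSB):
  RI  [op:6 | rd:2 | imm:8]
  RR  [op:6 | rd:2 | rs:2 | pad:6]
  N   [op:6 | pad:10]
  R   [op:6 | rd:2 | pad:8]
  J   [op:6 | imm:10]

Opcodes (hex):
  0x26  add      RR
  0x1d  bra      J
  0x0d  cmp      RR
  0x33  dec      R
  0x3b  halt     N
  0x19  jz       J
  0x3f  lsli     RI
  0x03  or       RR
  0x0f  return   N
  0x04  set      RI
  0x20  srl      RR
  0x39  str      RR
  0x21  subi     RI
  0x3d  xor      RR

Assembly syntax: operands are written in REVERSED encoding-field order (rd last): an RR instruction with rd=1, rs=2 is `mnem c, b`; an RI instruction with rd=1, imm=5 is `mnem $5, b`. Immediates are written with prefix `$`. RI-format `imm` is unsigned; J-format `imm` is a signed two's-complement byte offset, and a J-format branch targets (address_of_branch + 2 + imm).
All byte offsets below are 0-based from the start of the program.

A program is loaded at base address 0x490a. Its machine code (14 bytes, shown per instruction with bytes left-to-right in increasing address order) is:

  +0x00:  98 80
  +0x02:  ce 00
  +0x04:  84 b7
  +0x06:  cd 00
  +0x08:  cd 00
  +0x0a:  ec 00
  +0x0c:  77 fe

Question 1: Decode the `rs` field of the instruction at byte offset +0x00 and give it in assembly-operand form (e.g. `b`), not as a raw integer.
@+00  big-endian(98 80) = 0x9880
  op=0x9880>>10=0x26 ⇒ add (RR)
  rd: (w>>8)&0x3=0x0 → a
  rs: (w>>6)&0x3=0x2 → c

c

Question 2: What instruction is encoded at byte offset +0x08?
dec b

@+08  big-endian(cd 00) = 0xcd00
  top 6b → 0x33 → dec [R]
  rd@[9:8]=0x1 ⇒ b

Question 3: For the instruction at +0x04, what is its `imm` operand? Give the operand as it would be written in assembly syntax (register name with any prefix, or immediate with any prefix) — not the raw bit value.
+0x04: 84 b7 ⇒ word 0x84b7 (big)
  opcode bits[15:10]=0x21: subi/RI
  [9:8] rd=0 = a
  [7:0] imm=183 = $183

$183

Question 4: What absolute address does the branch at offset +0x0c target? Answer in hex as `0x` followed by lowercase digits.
off 0x0c: read 77 fe as big → 0x77fe
  top 6b → 0x1d → bra [J]
  imm: (w>>0)&0x3ff=0x3fe (s10→-2) → $-2
  target = base 0x490a + off 0x0c + 2 + imm -2 = 0x4916

0x4916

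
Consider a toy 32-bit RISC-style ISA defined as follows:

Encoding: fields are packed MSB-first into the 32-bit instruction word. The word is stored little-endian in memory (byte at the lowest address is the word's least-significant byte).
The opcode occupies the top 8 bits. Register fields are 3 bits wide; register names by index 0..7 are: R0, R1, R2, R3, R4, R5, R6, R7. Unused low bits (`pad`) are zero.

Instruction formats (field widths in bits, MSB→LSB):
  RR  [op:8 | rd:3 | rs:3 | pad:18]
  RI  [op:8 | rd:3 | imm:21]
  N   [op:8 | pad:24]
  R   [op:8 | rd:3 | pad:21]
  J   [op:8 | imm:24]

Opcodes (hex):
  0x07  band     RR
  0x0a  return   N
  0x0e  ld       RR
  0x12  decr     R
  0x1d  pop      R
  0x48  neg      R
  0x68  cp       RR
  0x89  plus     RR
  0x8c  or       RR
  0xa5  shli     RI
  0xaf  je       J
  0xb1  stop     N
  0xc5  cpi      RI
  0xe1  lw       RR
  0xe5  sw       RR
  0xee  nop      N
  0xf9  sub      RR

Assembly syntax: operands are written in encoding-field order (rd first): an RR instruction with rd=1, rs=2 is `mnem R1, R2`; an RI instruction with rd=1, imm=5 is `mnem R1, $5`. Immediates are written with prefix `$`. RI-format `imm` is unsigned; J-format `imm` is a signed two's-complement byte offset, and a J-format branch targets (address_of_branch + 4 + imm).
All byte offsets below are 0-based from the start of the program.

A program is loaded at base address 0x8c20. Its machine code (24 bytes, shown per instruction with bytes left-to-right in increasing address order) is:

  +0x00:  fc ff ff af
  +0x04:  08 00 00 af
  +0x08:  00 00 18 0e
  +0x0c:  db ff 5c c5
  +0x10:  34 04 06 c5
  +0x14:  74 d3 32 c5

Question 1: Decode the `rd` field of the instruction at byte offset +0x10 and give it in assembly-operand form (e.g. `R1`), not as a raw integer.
[10] 34 04 06 c5 → 0xc5060434
  op=0xc5060434>>24=0xc5 ⇒ cpi (RI)
  rd: (w>>21)&0x7=0x0 → R0
  imm: (w>>0)&0x1fffff=0x60434 → $394292

R0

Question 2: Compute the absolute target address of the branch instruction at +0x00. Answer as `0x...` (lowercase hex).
0x8c20

[00] fc ff ff af → 0xaffffffc
  top 8b → 0xaf → je [J]
  [23:0] imm=16777212 (s24→-4) = $-4
  target = base 0x8c20 + off 0x00 + 4 + imm -4 = 0x8c20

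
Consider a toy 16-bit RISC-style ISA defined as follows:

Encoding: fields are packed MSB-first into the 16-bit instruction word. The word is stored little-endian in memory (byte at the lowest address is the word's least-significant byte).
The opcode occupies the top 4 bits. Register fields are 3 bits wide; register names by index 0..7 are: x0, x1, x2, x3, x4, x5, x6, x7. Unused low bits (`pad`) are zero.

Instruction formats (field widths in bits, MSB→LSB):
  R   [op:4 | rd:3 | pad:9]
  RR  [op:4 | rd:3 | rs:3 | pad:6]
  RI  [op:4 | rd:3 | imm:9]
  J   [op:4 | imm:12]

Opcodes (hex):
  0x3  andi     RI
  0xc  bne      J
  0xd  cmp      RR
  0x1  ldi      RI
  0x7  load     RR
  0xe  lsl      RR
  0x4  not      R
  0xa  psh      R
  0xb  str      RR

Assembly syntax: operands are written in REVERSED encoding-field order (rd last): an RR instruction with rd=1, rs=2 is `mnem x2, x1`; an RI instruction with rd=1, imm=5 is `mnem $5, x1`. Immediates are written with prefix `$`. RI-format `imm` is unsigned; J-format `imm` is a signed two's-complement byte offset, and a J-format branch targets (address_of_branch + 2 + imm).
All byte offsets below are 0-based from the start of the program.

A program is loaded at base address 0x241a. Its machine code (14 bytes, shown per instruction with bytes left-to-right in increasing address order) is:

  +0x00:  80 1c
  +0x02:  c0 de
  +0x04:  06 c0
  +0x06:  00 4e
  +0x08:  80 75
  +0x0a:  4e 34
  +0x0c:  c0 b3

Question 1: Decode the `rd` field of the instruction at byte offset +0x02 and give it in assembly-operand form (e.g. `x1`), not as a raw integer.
[02] c0 de → 0xdec0
  op=0xdec0>>12=0xd ⇒ cmp (RR)
  rd@[11:9]=0x7 ⇒ x7
  rs@[8:6]=0x3 ⇒ x3

x7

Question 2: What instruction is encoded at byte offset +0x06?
@+06  little-endian(00 4e) = 0x4e00
  opcode bits[15:12]=0x4: not/R
  rd@[11:9]=0x7 ⇒ x7

not x7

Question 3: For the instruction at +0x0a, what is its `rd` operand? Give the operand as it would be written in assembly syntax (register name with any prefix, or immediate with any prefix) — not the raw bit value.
off 0x0a: read 4e 34 as little → 0x344e
  top 4b → 0x3 → andi [RI]
  [11:9] rd=2 = x2
  [8:0] imm=78 = $78

x2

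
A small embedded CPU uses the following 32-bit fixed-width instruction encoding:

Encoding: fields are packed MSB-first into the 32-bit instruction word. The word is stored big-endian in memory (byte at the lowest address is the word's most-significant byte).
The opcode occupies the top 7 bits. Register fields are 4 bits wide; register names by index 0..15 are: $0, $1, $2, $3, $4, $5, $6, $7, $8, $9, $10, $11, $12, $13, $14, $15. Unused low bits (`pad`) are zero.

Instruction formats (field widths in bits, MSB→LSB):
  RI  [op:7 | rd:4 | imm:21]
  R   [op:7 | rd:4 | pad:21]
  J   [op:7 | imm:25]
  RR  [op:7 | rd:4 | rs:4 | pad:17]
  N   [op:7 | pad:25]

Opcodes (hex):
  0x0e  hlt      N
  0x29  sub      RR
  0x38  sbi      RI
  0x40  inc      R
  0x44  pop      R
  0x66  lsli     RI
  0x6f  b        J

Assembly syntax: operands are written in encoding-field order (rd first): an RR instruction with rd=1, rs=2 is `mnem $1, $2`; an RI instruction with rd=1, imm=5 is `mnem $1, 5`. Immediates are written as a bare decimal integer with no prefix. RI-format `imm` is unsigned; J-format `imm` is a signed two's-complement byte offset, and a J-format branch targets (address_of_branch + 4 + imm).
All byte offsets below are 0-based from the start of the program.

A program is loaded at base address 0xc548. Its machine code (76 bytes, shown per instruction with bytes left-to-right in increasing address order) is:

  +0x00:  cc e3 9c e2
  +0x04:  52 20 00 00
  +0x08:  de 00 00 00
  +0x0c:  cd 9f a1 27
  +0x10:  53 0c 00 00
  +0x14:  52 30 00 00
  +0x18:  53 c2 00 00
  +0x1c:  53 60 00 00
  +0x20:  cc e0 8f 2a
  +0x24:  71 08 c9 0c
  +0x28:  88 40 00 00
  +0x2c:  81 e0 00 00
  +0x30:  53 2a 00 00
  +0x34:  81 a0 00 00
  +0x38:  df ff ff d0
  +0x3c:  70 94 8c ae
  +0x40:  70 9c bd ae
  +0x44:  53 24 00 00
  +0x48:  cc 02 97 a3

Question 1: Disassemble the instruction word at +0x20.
+0x20: cc e0 8f 2a ⇒ word 0xcce08f2a (big)
  top 7b → 0x66 → lsli [RI]
  rd@[24:21]=0x7 ⇒ $7
  imm@[20:0]=0x8f2a ⇒ 36650

lsli $7, 36650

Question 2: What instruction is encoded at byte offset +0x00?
lsli $7, 236770

off 0x00: read cc e3 9c e2 as big → 0xcce39ce2
  top 7b → 0x66 → lsli [RI]
  [24:21] rd=7 = $7
  [20:0] imm=236770 = 236770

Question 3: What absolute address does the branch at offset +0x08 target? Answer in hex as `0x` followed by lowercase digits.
off 0x08: read de 00 00 00 as big → 0xde000000
  opcode bits[31:25]=0x6f: b/J
  [24:0] imm=0 = 0
  target = base 0xc548 + off 0x08 + 4 + imm 0 = 0xc554

0xc554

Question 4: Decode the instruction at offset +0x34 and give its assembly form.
inc $13

+0x34: 81 a0 00 00 ⇒ word 0x81a00000 (big)
  top 7b → 0x40 → inc [R]
  rd: (w>>21)&0xf=0xd → $13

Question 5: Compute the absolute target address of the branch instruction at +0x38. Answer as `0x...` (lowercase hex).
0xc554

+0x38: df ff ff d0 ⇒ word 0xdfffffd0 (big)
  opcode bits[31:25]=0x6f: b/J
  imm@[24:0]=0x1ffffd0 (s25→-48) ⇒ -48
  target = base 0xc548 + off 0x38 + 4 + imm -48 = 0xc554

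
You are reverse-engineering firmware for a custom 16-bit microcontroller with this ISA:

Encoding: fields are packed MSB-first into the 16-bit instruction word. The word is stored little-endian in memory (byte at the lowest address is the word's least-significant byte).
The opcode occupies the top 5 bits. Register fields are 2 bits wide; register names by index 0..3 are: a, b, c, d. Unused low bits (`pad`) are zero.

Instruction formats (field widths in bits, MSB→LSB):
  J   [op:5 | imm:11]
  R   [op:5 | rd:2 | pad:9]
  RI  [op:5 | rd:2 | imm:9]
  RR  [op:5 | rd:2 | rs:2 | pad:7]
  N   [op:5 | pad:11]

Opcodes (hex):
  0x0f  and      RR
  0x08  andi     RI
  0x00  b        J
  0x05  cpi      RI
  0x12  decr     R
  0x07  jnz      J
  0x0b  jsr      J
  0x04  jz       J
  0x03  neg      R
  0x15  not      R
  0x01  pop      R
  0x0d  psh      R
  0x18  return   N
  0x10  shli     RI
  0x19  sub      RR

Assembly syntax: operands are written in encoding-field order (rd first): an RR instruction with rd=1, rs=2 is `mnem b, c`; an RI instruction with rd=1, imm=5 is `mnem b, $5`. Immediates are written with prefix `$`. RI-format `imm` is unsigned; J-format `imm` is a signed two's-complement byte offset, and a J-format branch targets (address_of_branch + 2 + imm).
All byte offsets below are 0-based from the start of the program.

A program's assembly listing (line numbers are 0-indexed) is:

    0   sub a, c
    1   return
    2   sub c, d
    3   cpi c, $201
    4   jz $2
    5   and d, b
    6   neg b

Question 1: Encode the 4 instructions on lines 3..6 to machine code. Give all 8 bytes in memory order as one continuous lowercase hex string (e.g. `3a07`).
L3: cpi op=0x5:5|rd=2:2|imm=201:9 ⇒ 0x2cc9 ⇒ little c9 2c
L4: jz op=0x4:5|imm=2:11 ⇒ 0x2002 ⇒ little 02 20
L5: and op=0xf:5|rd=3:2|rs=1:2|pad=0:7 ⇒ 0x7e80 ⇒ little 80 7e
L6: neg op=0x3:5|rd=1:2|pad=0:9 ⇒ 0x1a00 ⇒ little 00 1a

c92c0220807e001a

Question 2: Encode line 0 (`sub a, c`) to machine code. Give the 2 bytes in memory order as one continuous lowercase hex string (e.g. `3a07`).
line 0 (sub): pack op=0x19:5|rd=0:2|rs=2:2|pad=0:7 = 0xc900; little→ 00 c9

00c9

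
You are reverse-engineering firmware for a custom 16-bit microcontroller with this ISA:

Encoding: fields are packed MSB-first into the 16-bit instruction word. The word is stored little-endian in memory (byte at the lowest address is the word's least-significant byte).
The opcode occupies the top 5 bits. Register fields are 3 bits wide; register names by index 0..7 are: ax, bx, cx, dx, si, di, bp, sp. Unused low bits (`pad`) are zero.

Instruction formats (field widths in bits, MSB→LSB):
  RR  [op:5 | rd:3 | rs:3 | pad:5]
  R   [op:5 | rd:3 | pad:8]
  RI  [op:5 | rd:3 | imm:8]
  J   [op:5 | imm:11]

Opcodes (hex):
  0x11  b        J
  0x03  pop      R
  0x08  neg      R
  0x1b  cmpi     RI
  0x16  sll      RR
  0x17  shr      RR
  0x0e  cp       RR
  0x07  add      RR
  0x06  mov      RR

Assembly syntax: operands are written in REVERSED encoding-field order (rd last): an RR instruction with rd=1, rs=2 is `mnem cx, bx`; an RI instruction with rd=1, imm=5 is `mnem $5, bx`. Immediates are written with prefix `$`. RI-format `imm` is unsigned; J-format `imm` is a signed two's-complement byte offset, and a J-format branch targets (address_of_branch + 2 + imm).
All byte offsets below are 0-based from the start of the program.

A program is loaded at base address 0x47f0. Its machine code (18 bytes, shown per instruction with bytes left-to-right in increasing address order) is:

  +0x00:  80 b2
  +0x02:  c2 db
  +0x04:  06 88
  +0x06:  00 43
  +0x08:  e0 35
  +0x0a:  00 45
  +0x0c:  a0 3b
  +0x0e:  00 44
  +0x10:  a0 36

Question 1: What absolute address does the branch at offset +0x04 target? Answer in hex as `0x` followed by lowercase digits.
0x47fc

+0x04: 06 88 ⇒ word 0x8806 (little)
  opcode bits[15:11]=0x11: b/J
  [10:0] imm=6 = $6
  target = base 0x47f0 + off 0x04 + 2 + imm 6 = 0x47fc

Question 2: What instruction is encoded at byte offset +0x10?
[10] a0 36 → 0x36a0
  top 5b → 0x6 → mov [RR]
  rd: (w>>8)&0x7=0x6 → bp
  rs: (w>>5)&0x7=0x5 → di

mov di, bp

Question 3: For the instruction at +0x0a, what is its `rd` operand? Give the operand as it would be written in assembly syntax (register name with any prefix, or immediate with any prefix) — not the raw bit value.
off 0x0a: read 00 45 as little → 0x4500
  op=0x4500>>11=0x8 ⇒ neg (R)
  rd: (w>>8)&0x7=0x5 → di

di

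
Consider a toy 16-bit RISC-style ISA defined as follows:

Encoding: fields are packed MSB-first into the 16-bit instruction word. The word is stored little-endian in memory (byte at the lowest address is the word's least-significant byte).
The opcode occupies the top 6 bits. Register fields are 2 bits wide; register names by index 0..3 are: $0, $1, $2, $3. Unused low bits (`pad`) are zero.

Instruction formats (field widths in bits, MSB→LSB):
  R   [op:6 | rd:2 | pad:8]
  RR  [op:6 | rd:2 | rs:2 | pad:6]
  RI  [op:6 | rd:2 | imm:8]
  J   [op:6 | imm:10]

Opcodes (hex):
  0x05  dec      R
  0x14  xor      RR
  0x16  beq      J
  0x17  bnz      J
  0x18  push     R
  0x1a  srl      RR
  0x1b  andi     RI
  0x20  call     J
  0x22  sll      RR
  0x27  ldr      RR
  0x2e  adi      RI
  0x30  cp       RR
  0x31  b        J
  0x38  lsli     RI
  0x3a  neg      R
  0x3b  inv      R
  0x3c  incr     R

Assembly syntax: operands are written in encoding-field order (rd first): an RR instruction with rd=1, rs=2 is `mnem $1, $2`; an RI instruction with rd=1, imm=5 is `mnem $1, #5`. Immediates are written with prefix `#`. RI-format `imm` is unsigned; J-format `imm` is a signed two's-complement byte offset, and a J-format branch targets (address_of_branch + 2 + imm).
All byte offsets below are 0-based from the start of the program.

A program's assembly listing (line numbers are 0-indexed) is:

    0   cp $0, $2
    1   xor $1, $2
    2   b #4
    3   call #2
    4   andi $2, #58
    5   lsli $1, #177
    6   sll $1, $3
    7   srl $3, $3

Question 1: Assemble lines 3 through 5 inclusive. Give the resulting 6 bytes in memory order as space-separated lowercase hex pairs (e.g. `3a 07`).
02 80 3a 6e b1 e1

L3: call op=0x20:6|imm=2:10 ⇒ 0x8002 ⇒ little 02 80
L4: andi op=0x1b:6|rd=2:2|imm=58:8 ⇒ 0x6e3a ⇒ little 3a 6e
L5: lsli op=0x38:6|rd=1:2|imm=177:8 ⇒ 0xe1b1 ⇒ little b1 e1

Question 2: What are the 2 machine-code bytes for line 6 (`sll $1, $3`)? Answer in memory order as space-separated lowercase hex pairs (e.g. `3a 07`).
c0 89

line 6 (sll): pack op=0x22:6|rd=1:2|rs=3:2|pad=0:6 = 0x89c0; little→ c0 89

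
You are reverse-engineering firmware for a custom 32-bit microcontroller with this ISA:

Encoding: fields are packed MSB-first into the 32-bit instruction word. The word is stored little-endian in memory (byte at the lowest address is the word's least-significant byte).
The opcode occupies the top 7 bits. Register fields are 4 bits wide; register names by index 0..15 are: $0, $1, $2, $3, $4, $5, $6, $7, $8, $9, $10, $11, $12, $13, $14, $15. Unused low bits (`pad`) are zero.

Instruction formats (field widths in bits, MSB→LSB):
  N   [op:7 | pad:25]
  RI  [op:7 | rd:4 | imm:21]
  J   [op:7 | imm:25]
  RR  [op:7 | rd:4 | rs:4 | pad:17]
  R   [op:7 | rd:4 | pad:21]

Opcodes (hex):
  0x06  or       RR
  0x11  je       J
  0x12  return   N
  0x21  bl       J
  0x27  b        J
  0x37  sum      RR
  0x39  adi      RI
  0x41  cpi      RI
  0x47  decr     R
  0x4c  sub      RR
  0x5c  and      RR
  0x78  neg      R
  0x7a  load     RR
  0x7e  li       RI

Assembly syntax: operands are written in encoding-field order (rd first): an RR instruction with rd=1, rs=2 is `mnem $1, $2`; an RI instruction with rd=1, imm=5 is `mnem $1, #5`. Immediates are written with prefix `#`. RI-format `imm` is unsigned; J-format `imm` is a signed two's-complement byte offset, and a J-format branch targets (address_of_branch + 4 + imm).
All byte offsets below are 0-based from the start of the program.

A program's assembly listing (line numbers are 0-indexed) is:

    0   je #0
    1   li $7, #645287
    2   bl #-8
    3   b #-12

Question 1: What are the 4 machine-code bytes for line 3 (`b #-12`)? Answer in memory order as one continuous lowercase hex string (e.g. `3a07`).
L3: b op=0x27:7|imm=-12:25 ⇒ 0x4ffffff4 ⇒ little f4 ff ff 4f

f4ffff4f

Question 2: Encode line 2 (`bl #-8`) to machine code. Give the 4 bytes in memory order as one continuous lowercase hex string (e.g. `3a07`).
2. bl fields op=0x21:7|imm=-8:25 → word 43fffff8h → f8 ff ff 43

f8ffff43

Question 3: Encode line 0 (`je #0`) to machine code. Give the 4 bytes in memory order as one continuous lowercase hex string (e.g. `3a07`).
0. je fields op=0x11:7|imm=0:25 → word 22000000h → 00 00 00 22

00000022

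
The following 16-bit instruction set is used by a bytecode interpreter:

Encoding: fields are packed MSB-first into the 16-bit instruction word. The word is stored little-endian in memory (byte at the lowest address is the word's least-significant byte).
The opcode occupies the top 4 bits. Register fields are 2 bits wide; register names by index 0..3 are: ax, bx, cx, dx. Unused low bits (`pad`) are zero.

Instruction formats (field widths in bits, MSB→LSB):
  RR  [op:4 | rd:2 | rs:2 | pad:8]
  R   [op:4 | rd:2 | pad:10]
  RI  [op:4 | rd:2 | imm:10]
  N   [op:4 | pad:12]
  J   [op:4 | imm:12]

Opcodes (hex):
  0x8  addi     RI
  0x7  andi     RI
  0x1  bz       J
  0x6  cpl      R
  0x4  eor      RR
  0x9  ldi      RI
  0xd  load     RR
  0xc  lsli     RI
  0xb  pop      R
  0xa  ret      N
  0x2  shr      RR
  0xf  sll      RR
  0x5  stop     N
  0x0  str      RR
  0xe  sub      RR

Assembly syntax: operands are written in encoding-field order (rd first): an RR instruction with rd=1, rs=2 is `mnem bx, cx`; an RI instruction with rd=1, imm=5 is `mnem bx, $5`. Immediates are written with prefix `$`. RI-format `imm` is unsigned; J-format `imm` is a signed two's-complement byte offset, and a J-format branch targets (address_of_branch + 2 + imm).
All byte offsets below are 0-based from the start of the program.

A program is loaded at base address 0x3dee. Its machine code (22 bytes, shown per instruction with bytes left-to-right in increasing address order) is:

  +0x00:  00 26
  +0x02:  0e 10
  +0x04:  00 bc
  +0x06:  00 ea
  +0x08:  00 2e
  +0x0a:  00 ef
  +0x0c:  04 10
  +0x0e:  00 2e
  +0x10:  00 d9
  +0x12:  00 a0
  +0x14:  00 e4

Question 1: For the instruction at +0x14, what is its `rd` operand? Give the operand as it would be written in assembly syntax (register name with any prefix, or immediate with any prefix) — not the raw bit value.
+0x14: 00 e4 ⇒ word 0xe400 (little)
  op=0xe400>>12=0xe ⇒ sub (RR)
  rd: (w>>10)&0x3=0x1 → bx
  rs: (w>>8)&0x3=0x0 → ax

bx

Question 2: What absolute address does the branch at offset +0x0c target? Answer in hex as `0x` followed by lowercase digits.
off 0x0c: read 04 10 as little → 0x1004
  top 4b → 0x1 → bz [J]
  imm@[11:0]=0x4 ⇒ $4
  target = base 0x3dee + off 0x0c + 2 + imm 4 = 0x3e00

0x3e00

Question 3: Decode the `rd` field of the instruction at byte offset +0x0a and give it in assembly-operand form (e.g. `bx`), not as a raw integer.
off 0x0a: read 00 ef as little → 0xef00
  top 4b → 0xe → sub [RR]
  [11:10] rd=3 = dx
  [9:8] rs=3 = dx

dx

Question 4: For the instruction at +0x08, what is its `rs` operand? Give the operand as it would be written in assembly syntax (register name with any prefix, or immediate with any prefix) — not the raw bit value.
+0x08: 00 2e ⇒ word 0x2e00 (little)
  top 4b → 0x2 → shr [RR]
  rd: (w>>10)&0x3=0x3 → dx
  rs: (w>>8)&0x3=0x2 → cx

cx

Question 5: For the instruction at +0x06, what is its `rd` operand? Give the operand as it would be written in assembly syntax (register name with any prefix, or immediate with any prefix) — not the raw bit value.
@+06  little-endian(00 ea) = 0xea00
  top 4b → 0xe → sub [RR]
  [11:10] rd=2 = cx
  [9:8] rs=2 = cx

cx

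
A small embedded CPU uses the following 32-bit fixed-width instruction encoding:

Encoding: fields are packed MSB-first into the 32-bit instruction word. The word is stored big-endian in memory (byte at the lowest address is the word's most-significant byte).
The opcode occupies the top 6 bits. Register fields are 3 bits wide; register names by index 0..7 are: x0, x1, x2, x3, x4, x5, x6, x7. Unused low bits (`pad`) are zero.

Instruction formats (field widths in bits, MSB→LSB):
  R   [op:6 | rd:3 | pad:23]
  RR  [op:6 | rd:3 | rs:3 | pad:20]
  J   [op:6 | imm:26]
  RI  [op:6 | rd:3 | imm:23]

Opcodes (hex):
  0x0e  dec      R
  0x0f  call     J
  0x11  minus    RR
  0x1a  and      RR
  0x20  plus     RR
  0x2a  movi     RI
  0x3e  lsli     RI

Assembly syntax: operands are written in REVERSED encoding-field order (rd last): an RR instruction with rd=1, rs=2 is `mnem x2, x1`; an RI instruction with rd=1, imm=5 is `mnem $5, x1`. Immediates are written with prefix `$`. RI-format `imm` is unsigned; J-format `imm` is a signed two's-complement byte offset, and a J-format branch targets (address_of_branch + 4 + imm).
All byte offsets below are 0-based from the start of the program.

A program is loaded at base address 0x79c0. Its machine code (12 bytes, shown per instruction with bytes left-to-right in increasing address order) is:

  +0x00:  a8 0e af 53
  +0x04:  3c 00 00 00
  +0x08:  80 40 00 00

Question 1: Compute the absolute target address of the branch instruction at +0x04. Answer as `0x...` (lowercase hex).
0x79c8

@+04  big-endian(3c 00 00 00) = 0x3c000000
  op=0x3c000000>>26=0xf ⇒ call (J)
  imm: (w>>0)&0x3ffffff=0x0 → $0
  target = base 0x79c0 + off 0x04 + 4 + imm 0 = 0x79c8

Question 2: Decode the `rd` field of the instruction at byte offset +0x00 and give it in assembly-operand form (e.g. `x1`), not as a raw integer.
x0

off 0x00: read a8 0e af 53 as big → 0xa80eaf53
  top 6b → 0x2a → movi [RI]
  rd@[25:23]=0x0 ⇒ x0
  imm@[22:0]=0xeaf53 ⇒ $962387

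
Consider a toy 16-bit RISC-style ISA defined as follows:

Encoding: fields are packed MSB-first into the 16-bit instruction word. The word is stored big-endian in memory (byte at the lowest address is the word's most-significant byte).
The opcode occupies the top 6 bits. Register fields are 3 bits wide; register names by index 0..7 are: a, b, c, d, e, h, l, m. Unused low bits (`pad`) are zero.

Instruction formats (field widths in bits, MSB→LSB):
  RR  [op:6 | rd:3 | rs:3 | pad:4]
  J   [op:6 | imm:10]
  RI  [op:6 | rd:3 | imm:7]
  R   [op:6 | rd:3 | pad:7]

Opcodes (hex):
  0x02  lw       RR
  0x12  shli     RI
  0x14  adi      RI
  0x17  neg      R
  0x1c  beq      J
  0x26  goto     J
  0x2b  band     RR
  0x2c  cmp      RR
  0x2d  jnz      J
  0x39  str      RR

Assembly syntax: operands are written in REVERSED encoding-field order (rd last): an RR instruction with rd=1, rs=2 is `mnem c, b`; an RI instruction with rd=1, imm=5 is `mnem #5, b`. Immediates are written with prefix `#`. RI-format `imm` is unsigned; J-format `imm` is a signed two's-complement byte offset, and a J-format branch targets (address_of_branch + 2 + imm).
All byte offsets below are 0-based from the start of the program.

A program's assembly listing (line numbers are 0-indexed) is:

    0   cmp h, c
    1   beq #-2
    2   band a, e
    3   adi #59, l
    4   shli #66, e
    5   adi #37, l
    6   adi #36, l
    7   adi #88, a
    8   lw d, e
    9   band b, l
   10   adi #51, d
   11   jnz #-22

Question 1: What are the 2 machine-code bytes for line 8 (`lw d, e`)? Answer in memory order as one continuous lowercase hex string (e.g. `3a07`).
0a30

line 8 (lw): pack op=0x2:6|rd=4:3|rs=3:3|pad=0:4 = 0x0a30; big→ 0a 30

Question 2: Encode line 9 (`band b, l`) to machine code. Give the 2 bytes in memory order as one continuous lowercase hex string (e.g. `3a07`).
line 9 (band): pack op=0x2b:6|rd=6:3|rs=1:3|pad=0:4 = 0xaf10; big→ af 10

af10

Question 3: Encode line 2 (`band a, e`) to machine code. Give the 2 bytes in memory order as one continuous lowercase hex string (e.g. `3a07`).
line 2 (band): pack op=0x2b:6|rd=4:3|rs=0:3|pad=0:4 = 0xae00; big→ ae 00

ae00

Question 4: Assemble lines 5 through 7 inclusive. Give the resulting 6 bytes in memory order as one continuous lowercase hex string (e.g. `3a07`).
532553245058

line 5 (adi): pack op=0x14:6|rd=6:3|imm=37:7 = 0x5325; big→ 53 25
line 6 (adi): pack op=0x14:6|rd=6:3|imm=36:7 = 0x5324; big→ 53 24
line 7 (adi): pack op=0x14:6|rd=0:3|imm=88:7 = 0x5058; big→ 50 58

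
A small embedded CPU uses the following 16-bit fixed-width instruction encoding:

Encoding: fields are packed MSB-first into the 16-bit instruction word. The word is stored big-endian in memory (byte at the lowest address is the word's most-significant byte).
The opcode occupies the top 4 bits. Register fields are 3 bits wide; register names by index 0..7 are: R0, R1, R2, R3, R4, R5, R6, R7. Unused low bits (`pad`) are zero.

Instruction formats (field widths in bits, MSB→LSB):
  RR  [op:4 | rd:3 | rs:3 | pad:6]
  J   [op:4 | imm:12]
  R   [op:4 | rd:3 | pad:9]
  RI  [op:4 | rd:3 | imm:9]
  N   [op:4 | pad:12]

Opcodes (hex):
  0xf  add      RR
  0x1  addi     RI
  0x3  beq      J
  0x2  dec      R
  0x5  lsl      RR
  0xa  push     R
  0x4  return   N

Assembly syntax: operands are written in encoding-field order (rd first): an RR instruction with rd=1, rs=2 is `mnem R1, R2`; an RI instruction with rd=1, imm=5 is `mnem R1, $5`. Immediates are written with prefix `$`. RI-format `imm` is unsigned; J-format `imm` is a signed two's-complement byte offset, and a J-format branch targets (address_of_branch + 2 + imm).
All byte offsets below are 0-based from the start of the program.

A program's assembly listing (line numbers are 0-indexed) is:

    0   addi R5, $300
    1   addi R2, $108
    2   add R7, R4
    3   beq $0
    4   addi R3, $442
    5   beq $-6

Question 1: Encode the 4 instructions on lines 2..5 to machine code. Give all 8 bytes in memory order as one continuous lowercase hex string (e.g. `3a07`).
2. add fields op=0xf:4|rd=7:3|rs=4:3|pad=0:6 → word ff00h → ff 00
3. beq fields op=0x3:4|imm=0:12 → word 3000h → 30 00
4. addi fields op=0x1:4|rd=3:3|imm=442:9 → word 17bah → 17 ba
5. beq fields op=0x3:4|imm=-6:12 → word 3ffah → 3f fa

ff00300017ba3ffa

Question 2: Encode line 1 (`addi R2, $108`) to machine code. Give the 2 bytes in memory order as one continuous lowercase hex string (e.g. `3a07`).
L1: addi op=0x1:4|rd=2:3|imm=108:9 ⇒ 0x146c ⇒ big 14 6c

146c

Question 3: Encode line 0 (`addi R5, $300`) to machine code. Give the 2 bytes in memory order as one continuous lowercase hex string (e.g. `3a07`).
0. addi fields op=0x1:4|rd=5:3|imm=300:9 → word 1b2ch → 1b 2c

1b2c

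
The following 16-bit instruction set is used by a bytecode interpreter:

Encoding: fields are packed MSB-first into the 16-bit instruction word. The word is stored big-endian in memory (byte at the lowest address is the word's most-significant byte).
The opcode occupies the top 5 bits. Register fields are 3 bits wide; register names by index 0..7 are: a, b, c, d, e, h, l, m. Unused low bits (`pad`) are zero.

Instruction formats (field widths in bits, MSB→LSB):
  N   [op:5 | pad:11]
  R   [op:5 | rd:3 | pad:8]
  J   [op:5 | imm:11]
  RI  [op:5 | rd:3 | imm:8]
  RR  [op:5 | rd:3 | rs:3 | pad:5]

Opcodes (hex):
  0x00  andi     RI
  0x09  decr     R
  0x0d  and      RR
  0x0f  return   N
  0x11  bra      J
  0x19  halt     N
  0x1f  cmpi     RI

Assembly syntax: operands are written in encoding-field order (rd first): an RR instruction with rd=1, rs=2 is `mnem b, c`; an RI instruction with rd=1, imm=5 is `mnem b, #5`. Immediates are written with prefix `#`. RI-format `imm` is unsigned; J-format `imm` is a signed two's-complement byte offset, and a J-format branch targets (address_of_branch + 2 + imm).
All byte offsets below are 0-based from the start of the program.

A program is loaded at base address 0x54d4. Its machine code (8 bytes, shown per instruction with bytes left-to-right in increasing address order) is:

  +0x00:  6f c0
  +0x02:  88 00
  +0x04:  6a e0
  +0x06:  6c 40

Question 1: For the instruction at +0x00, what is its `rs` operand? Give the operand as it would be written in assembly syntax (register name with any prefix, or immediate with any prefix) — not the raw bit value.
l

@+00  big-endian(6f c0) = 0x6fc0
  op=0x6fc0>>11=0xd ⇒ and (RR)
  rd@[10:8]=0x7 ⇒ m
  rs@[7:5]=0x6 ⇒ l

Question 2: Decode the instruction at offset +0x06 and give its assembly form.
off 0x06: read 6c 40 as big → 0x6c40
  top 5b → 0xd → and [RR]
  rd@[10:8]=0x4 ⇒ e
  rs@[7:5]=0x2 ⇒ c

and e, c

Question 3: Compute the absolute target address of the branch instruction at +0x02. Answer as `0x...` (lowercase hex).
off 0x02: read 88 00 as big → 0x8800
  top 5b → 0x11 → bra [J]
  imm@[10:0]=0x0 ⇒ #0
  target = base 0x54d4 + off 0x02 + 2 + imm 0 = 0x54d8

0x54d8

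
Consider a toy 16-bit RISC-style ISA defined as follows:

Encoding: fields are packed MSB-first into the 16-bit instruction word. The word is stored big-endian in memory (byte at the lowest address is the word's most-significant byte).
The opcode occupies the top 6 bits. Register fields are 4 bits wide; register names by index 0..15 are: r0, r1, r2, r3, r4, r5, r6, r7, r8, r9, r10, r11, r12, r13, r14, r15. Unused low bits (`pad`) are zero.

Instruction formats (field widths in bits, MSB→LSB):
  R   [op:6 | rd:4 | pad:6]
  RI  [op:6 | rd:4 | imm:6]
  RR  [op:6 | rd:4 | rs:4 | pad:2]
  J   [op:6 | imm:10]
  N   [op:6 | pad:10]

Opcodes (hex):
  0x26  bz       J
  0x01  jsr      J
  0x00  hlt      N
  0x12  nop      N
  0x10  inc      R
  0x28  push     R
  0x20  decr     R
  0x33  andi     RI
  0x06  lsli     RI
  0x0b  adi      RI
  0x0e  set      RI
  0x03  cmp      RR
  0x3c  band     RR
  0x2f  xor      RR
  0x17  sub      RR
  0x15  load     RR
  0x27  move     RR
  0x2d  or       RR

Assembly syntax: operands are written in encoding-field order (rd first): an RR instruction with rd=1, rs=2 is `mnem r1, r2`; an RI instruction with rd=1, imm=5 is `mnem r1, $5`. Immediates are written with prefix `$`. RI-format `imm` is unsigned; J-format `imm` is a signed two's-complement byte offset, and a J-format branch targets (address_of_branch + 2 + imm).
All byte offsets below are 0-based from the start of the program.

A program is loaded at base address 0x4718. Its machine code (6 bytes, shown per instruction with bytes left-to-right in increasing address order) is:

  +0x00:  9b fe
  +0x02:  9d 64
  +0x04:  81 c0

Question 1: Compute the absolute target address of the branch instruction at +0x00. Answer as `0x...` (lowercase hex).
0x4718

+0x00: 9b fe ⇒ word 0x9bfe (big)
  opcode bits[15:10]=0x26: bz/J
  imm: (w>>0)&0x3ff=0x3fe (s10→-2) → $-2
  target = base 0x4718 + off 0x00 + 2 + imm -2 = 0x4718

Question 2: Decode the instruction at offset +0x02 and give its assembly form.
+0x02: 9d 64 ⇒ word 0x9d64 (big)
  opcode bits[15:10]=0x27: move/RR
  [9:6] rd=5 = r5
  [5:2] rs=9 = r9

move r5, r9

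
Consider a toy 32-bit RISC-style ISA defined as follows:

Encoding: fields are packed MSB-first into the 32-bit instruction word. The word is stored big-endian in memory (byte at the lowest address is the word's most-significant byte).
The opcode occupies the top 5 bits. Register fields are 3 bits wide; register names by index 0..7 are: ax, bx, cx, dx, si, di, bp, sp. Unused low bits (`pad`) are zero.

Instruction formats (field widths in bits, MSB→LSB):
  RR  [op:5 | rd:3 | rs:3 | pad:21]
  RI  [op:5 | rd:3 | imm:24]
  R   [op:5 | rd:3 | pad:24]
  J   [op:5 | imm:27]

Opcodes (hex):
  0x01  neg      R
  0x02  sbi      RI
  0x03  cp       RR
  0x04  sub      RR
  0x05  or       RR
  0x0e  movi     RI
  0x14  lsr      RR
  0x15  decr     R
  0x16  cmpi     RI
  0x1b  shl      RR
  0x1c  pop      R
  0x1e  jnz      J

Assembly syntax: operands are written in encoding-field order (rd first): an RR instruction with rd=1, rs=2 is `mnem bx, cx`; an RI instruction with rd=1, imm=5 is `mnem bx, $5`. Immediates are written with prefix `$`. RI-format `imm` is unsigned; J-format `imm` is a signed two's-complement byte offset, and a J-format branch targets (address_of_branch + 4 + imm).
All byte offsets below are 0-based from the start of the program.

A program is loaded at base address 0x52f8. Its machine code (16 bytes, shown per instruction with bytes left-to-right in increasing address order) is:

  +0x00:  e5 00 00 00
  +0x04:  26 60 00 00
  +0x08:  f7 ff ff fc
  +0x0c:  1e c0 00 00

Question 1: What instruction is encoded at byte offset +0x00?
off 0x00: read e5 00 00 00 as big → 0xe5000000
  op=0xe5000000>>27=0x1c ⇒ pop (R)
  rd: (w>>24)&0x7=0x5 → di

pop di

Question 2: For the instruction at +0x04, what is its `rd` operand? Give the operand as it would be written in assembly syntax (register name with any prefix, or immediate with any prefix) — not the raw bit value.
bp

[04] 26 60 00 00 → 0x26600000
  op=0x26600000>>27=0x4 ⇒ sub (RR)
  [26:24] rd=6 = bp
  [23:21] rs=3 = dx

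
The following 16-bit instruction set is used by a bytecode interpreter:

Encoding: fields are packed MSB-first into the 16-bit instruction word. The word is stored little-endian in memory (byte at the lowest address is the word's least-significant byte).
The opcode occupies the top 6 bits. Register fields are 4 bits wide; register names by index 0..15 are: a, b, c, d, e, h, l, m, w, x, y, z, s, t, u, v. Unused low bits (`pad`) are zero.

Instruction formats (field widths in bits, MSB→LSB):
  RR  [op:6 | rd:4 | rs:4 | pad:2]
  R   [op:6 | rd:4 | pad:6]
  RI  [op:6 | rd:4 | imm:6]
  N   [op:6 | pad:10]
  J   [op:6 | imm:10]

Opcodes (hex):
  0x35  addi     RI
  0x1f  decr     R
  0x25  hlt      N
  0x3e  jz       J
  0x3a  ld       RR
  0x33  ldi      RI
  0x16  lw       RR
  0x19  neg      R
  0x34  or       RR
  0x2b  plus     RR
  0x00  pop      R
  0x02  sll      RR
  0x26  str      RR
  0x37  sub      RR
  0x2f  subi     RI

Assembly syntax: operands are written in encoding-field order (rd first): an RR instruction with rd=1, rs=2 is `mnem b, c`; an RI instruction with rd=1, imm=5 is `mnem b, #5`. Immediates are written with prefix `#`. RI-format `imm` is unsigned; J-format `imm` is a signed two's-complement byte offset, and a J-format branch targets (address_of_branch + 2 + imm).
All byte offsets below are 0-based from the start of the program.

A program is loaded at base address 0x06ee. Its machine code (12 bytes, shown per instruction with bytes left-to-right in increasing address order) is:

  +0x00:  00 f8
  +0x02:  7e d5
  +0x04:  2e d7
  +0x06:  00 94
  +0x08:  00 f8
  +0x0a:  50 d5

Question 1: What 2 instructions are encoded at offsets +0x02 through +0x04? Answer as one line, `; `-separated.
addi h, #62; addi s, #46

@+02  little-endian(7e d5) = 0xd57e
  opcode bits[15:10]=0x35: addi/RI
  rd: (w>>6)&0xf=0x5 → h
  imm: (w>>0)&0x3f=0x3e → #62
@+04  little-endian(2e d7) = 0xd72e
  opcode bits[15:10]=0x35: addi/RI
  rd: (w>>6)&0xf=0xc → s
  imm: (w>>0)&0x3f=0x2e → #46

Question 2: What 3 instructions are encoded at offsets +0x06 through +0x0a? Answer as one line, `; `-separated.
hlt; jz #0; addi h, #16

off 0x06: read 00 94 as little → 0x9400
  opcode bits[15:10]=0x25: hlt/N
off 0x08: read 00 f8 as little → 0xf800
  opcode bits[15:10]=0x3e: jz/J
  [9:0] imm=0 = #0
off 0x0a: read 50 d5 as little → 0xd550
  opcode bits[15:10]=0x35: addi/RI
  [9:6] rd=5 = h
  [5:0] imm=16 = #16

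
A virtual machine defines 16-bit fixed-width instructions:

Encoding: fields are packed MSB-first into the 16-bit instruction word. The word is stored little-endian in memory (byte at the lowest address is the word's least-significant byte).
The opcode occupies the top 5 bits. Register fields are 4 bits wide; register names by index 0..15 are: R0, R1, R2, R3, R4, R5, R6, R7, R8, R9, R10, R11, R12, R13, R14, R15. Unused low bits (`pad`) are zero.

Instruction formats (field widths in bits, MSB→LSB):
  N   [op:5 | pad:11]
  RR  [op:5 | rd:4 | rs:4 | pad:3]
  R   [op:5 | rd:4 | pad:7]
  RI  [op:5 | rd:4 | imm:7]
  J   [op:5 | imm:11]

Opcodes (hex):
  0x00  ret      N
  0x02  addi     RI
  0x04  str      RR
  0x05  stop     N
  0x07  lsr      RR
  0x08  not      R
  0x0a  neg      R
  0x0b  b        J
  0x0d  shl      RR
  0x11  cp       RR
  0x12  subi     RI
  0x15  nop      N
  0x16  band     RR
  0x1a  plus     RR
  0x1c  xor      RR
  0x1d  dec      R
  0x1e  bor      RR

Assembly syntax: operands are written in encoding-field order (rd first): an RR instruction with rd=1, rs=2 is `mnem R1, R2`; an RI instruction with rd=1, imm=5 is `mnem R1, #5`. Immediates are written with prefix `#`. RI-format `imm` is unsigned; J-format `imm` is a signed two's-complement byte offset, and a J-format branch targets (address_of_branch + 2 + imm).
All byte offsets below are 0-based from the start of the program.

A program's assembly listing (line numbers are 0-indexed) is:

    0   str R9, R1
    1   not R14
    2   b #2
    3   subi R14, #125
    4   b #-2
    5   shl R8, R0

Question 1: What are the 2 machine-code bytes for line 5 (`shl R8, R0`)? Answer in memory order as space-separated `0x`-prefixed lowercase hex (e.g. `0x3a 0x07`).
line 5 (shl): pack op=0xd:5|rd=8:4|rs=0:4|pad=0:3 = 0x6c00; little→ 00 6c

0x00 0x6c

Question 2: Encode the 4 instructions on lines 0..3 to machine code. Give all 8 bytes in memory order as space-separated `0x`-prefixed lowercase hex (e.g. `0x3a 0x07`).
0x88 0x24 0x00 0x47 0x02 0x58 0x7d 0x97

0. str fields op=0x4:5|rd=9:4|rs=1:4|pad=0:3 → word 2488h → 88 24
1. not fields op=0x8:5|rd=14:4|pad=0:7 → word 4700h → 00 47
2. b fields op=0xb:5|imm=2:11 → word 5802h → 02 58
3. subi fields op=0x12:5|rd=14:4|imm=125:7 → word 977dh → 7d 97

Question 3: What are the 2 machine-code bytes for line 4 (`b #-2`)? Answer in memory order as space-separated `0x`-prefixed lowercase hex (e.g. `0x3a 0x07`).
4. b fields op=0xb:5|imm=-2:11 → word 5ffeh → fe 5f

0xfe 0x5f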